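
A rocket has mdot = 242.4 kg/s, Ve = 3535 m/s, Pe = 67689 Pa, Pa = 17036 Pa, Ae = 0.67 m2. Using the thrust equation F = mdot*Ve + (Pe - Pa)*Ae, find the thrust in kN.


F = 242.4 * 3535 + (67689 - 17036) * 0.67 = 890822.0 N = 890.8 kN

890.8 kN


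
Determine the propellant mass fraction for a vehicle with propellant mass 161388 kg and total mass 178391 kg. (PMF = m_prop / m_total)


PMF = 161388 / 178391 = 0.905

0.905


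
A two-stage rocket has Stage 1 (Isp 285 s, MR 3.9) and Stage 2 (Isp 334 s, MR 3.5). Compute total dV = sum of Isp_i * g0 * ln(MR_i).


dV1 = 285 * 9.81 * ln(3.9) = 3805.1 m/s
dV2 = 334 * 9.81 * ln(3.5) = 4104.7 m/s
Total dV = 3805.1 + 4104.7 = 7909.8 m/s ~ 7910 m/s

7910 m/s


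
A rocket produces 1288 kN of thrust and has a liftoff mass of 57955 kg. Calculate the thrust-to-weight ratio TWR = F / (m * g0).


TWR = 1288000 / (57955 * 9.81) = 2.27

2.27


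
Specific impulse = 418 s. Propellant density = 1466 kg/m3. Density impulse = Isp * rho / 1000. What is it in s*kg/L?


rho*Isp = 418 * 1466 / 1000 = 613 s*kg/L

613 s*kg/L


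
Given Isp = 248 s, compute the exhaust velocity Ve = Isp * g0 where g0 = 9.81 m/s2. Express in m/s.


Ve = Isp * g0 = 248 * 9.81 = 2432.9 m/s

2432.9 m/s


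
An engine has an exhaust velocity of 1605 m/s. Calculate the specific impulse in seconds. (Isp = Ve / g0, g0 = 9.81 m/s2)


Isp = Ve / g0 = 1605 / 9.81 = 163.6 s

163.6 s


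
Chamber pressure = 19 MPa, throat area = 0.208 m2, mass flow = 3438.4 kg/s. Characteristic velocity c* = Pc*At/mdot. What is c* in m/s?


c* = 19e6 * 0.208 / 3438.4 = 1149 m/s

1149 m/s


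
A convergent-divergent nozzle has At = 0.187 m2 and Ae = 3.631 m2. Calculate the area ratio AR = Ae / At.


AR = 3.631 / 0.187 = 19.4

19.4


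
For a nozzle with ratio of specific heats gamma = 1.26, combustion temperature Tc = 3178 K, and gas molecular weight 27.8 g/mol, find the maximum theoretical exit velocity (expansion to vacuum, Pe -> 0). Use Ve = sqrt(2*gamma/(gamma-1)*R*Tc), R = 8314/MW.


R = 8314 / 27.8 = 299.06 J/(kg.K)
Ve = sqrt(2 * 1.26 / (1.26 - 1) * 299.06 * 3178) = 3035 m/s

3035 m/s


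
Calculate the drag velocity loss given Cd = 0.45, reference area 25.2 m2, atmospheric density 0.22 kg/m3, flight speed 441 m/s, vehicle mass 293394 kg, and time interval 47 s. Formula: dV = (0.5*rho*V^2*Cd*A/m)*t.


D = 0.5 * 0.22 * 441^2 * 0.45 * 25.2 = 242595.6 N
a = 242595.6 / 293394 = 0.8269 m/s2
dV = 0.8269 * 47 = 38.9 m/s

38.9 m/s


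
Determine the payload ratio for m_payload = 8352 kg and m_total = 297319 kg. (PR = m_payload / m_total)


PR = 8352 / 297319 = 0.0281

0.0281


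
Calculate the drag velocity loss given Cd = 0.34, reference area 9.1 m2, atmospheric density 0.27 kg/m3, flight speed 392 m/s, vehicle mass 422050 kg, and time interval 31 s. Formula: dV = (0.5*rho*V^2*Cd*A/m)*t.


D = 0.5 * 0.27 * 392^2 * 0.34 * 9.1 = 64183.92 N
a = 64183.92 / 422050 = 0.1521 m/s2
dV = 0.1521 * 31 = 4.7 m/s

4.7 m/s


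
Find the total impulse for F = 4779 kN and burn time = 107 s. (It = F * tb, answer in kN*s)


It = 4779 * 107 = 511353 kN*s

511353 kN*s


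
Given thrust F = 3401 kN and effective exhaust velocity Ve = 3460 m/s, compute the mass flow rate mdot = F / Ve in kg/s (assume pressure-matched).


mdot = F / Ve = 3401000 / 3460 = 982.9 kg/s

982.9 kg/s


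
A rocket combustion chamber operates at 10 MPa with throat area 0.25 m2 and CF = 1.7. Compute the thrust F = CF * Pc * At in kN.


F = 1.7 * 10e6 * 0.25 = 4.2500e+06 N = 4250.0 kN

4250.0 kN


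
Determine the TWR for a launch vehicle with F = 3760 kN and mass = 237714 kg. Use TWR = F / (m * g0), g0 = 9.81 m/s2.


TWR = 3760000 / (237714 * 9.81) = 1.61

1.61


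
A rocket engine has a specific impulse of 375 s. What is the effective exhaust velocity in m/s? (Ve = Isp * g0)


Ve = Isp * g0 = 375 * 9.81 = 3678.8 m/s

3678.8 m/s


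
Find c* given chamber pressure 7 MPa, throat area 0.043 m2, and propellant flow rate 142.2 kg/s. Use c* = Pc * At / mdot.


c* = 7e6 * 0.043 / 142.2 = 2117 m/s

2117 m/s


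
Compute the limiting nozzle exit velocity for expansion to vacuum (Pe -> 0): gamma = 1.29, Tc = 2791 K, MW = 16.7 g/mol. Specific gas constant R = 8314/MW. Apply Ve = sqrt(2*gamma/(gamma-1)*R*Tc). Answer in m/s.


R = 8314 / 16.7 = 497.84 J/(kg.K)
Ve = sqrt(2 * 1.29 / (1.29 - 1) * 497.84 * 2791) = 3516 m/s

3516 m/s


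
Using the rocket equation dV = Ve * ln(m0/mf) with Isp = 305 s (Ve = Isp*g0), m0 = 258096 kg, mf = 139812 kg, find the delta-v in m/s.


Ve = 305 * 9.81 = 2992.05 m/s
dV = 2992.05 * ln(258096/139812) = 1834 m/s

1834 m/s


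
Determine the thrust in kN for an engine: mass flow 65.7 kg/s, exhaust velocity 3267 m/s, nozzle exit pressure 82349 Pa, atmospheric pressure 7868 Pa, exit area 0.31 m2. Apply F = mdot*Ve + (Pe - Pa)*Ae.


F = 65.7 * 3267 + (82349 - 7868) * 0.31 = 237731.0 N = 237.7 kN

237.7 kN


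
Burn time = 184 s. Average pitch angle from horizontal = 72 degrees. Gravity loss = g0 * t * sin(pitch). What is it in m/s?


GL = 9.81 * 184 * sin(72 deg) = 1717 m/s

1717 m/s


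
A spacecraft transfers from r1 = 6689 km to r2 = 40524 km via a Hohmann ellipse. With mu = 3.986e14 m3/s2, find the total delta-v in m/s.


V1 = sqrt(mu/r1) = 7719.48 m/s
dV1 = V1*(sqrt(2*r2/(r1+r2)) - 1) = 2394.65 m/s
V2 = sqrt(mu/r2) = 3136.26 m/s
dV2 = V2*(1 - sqrt(2*r1/(r1+r2))) = 1466.8 m/s
Total dV = 3861 m/s

3861 m/s


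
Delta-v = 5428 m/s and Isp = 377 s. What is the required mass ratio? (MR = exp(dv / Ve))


Ve = 377 * 9.81 = 3698.37 m/s
MR = exp(5428 / 3698.37) = 4.339

4.339


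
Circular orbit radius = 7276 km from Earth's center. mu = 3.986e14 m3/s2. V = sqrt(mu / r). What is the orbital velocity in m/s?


V = sqrt(3.986e14 / 7276000) = 7402 m/s

7402 m/s


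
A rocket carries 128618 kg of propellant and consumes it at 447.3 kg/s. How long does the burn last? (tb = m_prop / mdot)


tb = 128618 / 447.3 = 287.5 s

287.5 s


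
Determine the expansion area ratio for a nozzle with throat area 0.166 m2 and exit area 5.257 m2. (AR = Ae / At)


AR = 5.257 / 0.166 = 31.7

31.7


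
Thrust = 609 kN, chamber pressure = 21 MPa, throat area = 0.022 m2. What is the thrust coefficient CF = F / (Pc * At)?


CF = 609000 / (21e6 * 0.022) = 1.32

1.32


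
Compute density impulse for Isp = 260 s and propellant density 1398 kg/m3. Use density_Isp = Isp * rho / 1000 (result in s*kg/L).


rho*Isp = 260 * 1398 / 1000 = 363 s*kg/L

363 s*kg/L


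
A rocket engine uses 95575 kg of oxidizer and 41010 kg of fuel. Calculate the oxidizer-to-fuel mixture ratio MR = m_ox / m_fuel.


MR = 95575 / 41010 = 2.33

2.33


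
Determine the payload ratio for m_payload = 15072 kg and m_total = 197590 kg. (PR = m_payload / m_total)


PR = 15072 / 197590 = 0.0763

0.0763


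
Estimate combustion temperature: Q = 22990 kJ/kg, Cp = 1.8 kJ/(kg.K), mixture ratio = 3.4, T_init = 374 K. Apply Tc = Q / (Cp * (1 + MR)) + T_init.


Tc = 22990 / (1.8 * (1 + 3.4)) + 374 = 3277 K

3277 K


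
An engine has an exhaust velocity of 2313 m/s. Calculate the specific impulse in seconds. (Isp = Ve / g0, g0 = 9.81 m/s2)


Isp = Ve / g0 = 2313 / 9.81 = 235.8 s

235.8 s


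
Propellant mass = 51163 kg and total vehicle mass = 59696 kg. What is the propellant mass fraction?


PMF = 51163 / 59696 = 0.857

0.857


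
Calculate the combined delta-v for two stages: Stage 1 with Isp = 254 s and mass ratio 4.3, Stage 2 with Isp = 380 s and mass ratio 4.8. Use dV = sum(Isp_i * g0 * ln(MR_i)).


dV1 = 254 * 9.81 * ln(4.3) = 3634.5 m/s
dV2 = 380 * 9.81 * ln(4.8) = 5847.5 m/s
Total dV = 3634.5 + 5847.5 = 9482.0 m/s ~ 9482 m/s

9482 m/s


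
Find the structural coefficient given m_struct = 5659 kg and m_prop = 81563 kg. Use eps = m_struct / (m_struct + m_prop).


eps = 5659 / (5659 + 81563) = 0.0649

0.0649


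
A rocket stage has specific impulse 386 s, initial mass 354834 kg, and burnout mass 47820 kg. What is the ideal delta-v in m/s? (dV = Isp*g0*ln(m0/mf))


Ve = 386 * 9.81 = 3786.66 m/s
dV = 3786.66 * ln(354834/47820) = 7589 m/s

7589 m/s


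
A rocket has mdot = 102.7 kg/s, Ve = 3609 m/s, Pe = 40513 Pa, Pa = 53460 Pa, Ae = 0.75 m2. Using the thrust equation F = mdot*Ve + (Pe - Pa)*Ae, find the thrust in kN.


F = 102.7 * 3609 + (40513 - 53460) * 0.75 = 360934.0 N = 360.9 kN

360.9 kN


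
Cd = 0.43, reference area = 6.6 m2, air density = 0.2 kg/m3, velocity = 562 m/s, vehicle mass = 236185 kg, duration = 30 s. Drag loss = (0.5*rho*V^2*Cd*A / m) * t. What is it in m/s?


D = 0.5 * 0.2 * 562^2 * 0.43 * 6.6 = 89636.53 N
a = 89636.53 / 236185 = 0.3795 m/s2
dV = 0.3795 * 30 = 11.4 m/s

11.4 m/s


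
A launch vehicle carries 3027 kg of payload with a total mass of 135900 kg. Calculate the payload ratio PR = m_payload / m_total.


PR = 3027 / 135900 = 0.0223

0.0223


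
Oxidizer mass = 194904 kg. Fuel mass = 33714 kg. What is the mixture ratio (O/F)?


MR = 194904 / 33714 = 5.78

5.78


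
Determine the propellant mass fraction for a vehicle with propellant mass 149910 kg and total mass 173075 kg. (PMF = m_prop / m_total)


PMF = 149910 / 173075 = 0.866

0.866


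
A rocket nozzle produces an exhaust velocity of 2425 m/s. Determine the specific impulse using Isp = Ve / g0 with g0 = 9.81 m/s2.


Isp = Ve / g0 = 2425 / 9.81 = 247.2 s

247.2 s


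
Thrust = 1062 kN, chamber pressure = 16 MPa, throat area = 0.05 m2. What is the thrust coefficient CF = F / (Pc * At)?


CF = 1062000 / (16e6 * 0.05) = 1.33

1.33


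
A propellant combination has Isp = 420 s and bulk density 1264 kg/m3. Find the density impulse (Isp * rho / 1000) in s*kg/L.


rho*Isp = 420 * 1264 / 1000 = 531 s*kg/L

531 s*kg/L


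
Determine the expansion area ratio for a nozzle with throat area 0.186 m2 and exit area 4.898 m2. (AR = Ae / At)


AR = 4.898 / 0.186 = 26.3

26.3


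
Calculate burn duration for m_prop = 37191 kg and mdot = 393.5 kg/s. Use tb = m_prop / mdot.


tb = 37191 / 393.5 = 94.5 s

94.5 s


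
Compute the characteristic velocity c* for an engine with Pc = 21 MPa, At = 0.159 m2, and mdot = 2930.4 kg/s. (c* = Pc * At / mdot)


c* = 21e6 * 0.159 / 2930.4 = 1139 m/s

1139 m/s


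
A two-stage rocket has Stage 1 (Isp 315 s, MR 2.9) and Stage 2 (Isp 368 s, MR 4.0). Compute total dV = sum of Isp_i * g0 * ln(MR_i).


dV1 = 315 * 9.81 * ln(2.9) = 3290.1 m/s
dV2 = 368 * 9.81 * ln(4.0) = 5004.6 m/s
Total dV = 3290.1 + 5004.6 = 8294.7 m/s ~ 8295 m/s

8295 m/s


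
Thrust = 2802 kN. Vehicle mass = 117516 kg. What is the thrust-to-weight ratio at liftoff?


TWR = 2802000 / (117516 * 9.81) = 2.43

2.43


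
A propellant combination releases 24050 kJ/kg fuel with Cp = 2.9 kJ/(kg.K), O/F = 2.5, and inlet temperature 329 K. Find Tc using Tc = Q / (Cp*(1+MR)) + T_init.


Tc = 24050 / (2.9 * (1 + 2.5)) + 329 = 2698 K

2698 K


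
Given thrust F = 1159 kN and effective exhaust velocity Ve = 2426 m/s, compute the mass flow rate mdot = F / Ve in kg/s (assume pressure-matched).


mdot = F / Ve = 1159000 / 2426 = 477.7 kg/s

477.7 kg/s


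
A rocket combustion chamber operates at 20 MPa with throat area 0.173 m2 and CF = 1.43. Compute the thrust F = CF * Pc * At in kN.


F = 1.43 * 20e6 * 0.173 = 4.9478e+06 N = 4947.8 kN

4947.8 kN


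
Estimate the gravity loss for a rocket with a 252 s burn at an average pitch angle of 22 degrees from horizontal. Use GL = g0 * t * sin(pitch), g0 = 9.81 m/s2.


GL = 9.81 * 252 * sin(22 deg) = 926 m/s

926 m/s


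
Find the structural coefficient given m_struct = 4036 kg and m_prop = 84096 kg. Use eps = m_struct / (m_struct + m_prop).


eps = 4036 / (4036 + 84096) = 0.0458

0.0458


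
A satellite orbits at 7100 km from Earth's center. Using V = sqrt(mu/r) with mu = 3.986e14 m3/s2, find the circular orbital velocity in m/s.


V = sqrt(3.986e14 / 7100000) = 7493 m/s

7493 m/s


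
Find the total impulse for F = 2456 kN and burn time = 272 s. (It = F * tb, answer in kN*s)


It = 2456 * 272 = 668032 kN*s

668032 kN*s


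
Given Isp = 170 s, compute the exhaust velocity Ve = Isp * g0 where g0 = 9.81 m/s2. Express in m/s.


Ve = Isp * g0 = 170 * 9.81 = 1667.7 m/s

1667.7 m/s


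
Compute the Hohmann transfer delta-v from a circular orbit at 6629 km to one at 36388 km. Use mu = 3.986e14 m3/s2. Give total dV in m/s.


V1 = sqrt(mu/r1) = 7754.34 m/s
dV1 = V1*(sqrt(2*r2/(r1+r2)) - 1) = 2331.66 m/s
V2 = sqrt(mu/r2) = 3309.71 m/s
dV2 = V2*(1 - sqrt(2*r1/(r1+r2))) = 1472.29 m/s
Total dV = 3804 m/s

3804 m/s


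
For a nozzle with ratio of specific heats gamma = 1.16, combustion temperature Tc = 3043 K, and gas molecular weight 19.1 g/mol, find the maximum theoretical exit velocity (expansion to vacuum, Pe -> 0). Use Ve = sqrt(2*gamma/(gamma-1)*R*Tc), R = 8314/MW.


R = 8314 / 19.1 = 435.29 J/(kg.K)
Ve = sqrt(2 * 1.16 / (1.16 - 1) * 435.29 * 3043) = 4383 m/s

4383 m/s


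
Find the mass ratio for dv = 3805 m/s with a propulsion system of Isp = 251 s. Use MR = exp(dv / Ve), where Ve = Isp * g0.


Ve = 251 * 9.81 = 2462.31 m/s
MR = exp(3805 / 2462.31) = 4.689

4.689


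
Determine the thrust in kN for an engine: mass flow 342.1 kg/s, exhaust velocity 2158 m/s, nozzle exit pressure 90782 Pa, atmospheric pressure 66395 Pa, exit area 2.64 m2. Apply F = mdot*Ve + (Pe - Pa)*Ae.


F = 342.1 * 2158 + (90782 - 66395) * 2.64 = 802633.0 N = 802.6 kN

802.6 kN


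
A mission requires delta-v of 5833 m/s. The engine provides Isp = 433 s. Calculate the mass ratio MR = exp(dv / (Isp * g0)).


Ve = 433 * 9.81 = 4247.73 m/s
MR = exp(5833 / 4247.73) = 3.948

3.948


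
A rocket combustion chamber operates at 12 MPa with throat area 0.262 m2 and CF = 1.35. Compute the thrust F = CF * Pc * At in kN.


F = 1.35 * 12e6 * 0.262 = 4.2444e+06 N = 4244.4 kN

4244.4 kN


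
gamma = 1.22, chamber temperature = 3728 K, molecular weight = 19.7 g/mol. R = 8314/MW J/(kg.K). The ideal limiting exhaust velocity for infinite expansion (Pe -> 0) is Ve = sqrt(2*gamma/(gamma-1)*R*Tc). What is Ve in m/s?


R = 8314 / 19.7 = 422.03 J/(kg.K)
Ve = sqrt(2 * 1.22 / (1.22 - 1) * 422.03 * 3728) = 4177 m/s

4177 m/s


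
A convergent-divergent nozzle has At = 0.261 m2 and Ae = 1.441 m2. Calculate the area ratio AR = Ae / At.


AR = 1.441 / 0.261 = 5.5

5.5


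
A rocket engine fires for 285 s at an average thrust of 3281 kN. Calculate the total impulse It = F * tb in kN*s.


It = 3281 * 285 = 935085 kN*s

935085 kN*s


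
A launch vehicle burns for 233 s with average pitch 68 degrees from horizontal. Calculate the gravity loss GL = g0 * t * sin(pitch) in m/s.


GL = 9.81 * 233 * sin(68 deg) = 2119 m/s

2119 m/s


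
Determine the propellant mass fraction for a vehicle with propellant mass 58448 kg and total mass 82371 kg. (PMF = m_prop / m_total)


PMF = 58448 / 82371 = 0.71

0.71


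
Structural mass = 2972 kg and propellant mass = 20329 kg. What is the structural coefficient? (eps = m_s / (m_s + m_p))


eps = 2972 / (2972 + 20329) = 0.1275

0.1275


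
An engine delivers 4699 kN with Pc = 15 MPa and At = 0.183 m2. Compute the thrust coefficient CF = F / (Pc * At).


CF = 4699000 / (15e6 * 0.183) = 1.71

1.71


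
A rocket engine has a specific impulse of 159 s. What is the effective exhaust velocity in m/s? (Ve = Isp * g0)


Ve = Isp * g0 = 159 * 9.81 = 1559.8 m/s

1559.8 m/s


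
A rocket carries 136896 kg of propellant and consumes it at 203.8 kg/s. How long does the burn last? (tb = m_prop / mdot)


tb = 136896 / 203.8 = 671.7 s

671.7 s


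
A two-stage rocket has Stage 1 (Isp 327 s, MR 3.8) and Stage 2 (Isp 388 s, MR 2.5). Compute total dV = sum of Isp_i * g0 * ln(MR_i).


dV1 = 327 * 9.81 * ln(3.8) = 4282.5 m/s
dV2 = 388 * 9.81 * ln(2.5) = 3487.7 m/s
Total dV = 4282.5 + 3487.7 = 7770.2 m/s ~ 7770 m/s

7770 m/s


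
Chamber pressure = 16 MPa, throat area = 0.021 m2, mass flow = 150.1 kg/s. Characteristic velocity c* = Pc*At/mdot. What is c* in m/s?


c* = 16e6 * 0.021 / 150.1 = 2239 m/s

2239 m/s


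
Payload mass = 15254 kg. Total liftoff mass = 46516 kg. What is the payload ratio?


PR = 15254 / 46516 = 0.3279

0.3279


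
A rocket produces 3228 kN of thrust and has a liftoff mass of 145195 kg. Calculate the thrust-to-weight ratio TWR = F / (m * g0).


TWR = 3228000 / (145195 * 9.81) = 2.27

2.27


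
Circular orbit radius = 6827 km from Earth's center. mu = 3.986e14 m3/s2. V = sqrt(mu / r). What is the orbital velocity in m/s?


V = sqrt(3.986e14 / 6827000) = 7641 m/s

7641 m/s


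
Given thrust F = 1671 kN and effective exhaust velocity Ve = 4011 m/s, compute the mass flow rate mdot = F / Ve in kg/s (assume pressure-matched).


mdot = F / Ve = 1671000 / 4011 = 416.6 kg/s

416.6 kg/s


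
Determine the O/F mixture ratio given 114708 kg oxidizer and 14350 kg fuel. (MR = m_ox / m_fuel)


MR = 114708 / 14350 = 7.99

7.99


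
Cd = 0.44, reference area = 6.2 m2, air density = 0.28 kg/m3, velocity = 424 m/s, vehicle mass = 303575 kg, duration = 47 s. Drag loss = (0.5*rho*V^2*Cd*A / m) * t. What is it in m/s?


D = 0.5 * 0.28 * 424^2 * 0.44 * 6.2 = 68660.05 N
a = 68660.05 / 303575 = 0.2262 m/s2
dV = 0.2262 * 47 = 10.6 m/s

10.6 m/s


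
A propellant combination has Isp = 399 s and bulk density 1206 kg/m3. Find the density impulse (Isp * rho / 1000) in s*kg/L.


rho*Isp = 399 * 1206 / 1000 = 481 s*kg/L

481 s*kg/L


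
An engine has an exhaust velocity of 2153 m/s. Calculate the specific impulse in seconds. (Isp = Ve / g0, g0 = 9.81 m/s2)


Isp = Ve / g0 = 2153 / 9.81 = 219.5 s

219.5 s


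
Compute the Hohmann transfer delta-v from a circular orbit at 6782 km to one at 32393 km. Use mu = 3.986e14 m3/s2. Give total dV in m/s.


V1 = sqrt(mu/r1) = 7666.37 m/s
dV1 = V1*(sqrt(2*r2/(r1+r2)) - 1) = 2192.47 m/s
V2 = sqrt(mu/r2) = 3507.87 m/s
dV2 = V2*(1 - sqrt(2*r1/(r1+r2))) = 1443.76 m/s
Total dV = 3636 m/s

3636 m/s


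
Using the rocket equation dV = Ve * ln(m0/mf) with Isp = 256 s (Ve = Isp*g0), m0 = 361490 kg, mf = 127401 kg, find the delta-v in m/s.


Ve = 256 * 9.81 = 2511.36 m/s
dV = 2511.36 * ln(361490/127401) = 2619 m/s

2619 m/s


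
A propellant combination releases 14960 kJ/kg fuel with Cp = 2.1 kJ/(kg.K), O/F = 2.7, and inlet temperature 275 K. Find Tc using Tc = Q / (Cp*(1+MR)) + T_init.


Tc = 14960 / (2.1 * (1 + 2.7)) + 275 = 2200 K

2200 K


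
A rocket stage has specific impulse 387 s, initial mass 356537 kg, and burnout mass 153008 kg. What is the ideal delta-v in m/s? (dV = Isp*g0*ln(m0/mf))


Ve = 387 * 9.81 = 3796.47 m/s
dV = 3796.47 * ln(356537/153008) = 3212 m/s

3212 m/s


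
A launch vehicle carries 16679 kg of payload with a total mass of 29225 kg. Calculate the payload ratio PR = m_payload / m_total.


PR = 16679 / 29225 = 0.5707

0.5707


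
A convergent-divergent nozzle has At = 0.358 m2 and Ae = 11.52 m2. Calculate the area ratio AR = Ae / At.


AR = 11.52 / 0.358 = 32.2

32.2


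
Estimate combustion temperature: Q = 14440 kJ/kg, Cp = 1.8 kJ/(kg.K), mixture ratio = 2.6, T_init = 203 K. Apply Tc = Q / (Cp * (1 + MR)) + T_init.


Tc = 14440 / (1.8 * (1 + 2.6)) + 203 = 2431 K

2431 K


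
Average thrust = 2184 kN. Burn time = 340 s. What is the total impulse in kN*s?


It = 2184 * 340 = 742560 kN*s

742560 kN*s


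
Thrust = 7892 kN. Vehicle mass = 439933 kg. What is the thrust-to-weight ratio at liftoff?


TWR = 7892000 / (439933 * 9.81) = 1.83

1.83


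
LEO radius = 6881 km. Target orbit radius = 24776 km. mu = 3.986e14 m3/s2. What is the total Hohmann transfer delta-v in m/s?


V1 = sqrt(mu/r1) = 7611.02 m/s
dV1 = V1*(sqrt(2*r2/(r1+r2)) - 1) = 1911.21 m/s
V2 = sqrt(mu/r2) = 4011.0 m/s
dV2 = V2*(1 - sqrt(2*r1/(r1+r2))) = 1366.41 m/s
Total dV = 3278 m/s

3278 m/s


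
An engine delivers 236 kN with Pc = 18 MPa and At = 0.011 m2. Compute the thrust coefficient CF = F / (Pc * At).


CF = 236000 / (18e6 * 0.011) = 1.19

1.19


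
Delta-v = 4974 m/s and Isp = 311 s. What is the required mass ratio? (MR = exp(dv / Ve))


Ve = 311 * 9.81 = 3050.91 m/s
MR = exp(4974 / 3050.91) = 5.106

5.106


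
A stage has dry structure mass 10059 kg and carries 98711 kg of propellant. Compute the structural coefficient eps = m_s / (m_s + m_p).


eps = 10059 / (10059 + 98711) = 0.0925

0.0925


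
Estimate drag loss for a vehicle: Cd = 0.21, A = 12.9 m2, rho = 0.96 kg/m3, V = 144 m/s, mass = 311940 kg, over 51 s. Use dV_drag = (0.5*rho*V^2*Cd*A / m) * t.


D = 0.5 * 0.96 * 144^2 * 0.21 * 12.9 = 26963.44 N
a = 26963.44 / 311940 = 0.0864 m/s2
dV = 0.0864 * 51 = 4.4 m/s

4.4 m/s


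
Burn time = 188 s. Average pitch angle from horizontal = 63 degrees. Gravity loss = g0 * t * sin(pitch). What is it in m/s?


GL = 9.81 * 188 * sin(63 deg) = 1643 m/s

1643 m/s


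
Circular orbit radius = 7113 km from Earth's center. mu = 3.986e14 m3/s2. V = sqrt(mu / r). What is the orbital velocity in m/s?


V = sqrt(3.986e14 / 7113000) = 7486 m/s

7486 m/s


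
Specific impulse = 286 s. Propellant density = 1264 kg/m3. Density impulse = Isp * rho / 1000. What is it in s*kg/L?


rho*Isp = 286 * 1264 / 1000 = 362 s*kg/L

362 s*kg/L


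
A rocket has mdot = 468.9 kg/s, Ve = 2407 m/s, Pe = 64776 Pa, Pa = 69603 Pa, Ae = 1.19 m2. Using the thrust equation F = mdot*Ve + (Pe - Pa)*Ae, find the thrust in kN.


F = 468.9 * 2407 + (64776 - 69603) * 1.19 = 1.1229e+06 N = 1122.9 kN

1122.9 kN


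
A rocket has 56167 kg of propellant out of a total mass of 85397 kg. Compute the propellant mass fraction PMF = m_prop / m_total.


PMF = 56167 / 85397 = 0.658

0.658


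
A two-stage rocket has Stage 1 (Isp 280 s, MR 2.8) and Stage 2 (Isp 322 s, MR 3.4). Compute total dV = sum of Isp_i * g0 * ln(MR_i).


dV1 = 280 * 9.81 * ln(2.8) = 2828.2 m/s
dV2 = 322 * 9.81 * ln(3.4) = 3865.7 m/s
Total dV = 2828.2 + 3865.7 = 6693.9 m/s ~ 6694 m/s

6694 m/s


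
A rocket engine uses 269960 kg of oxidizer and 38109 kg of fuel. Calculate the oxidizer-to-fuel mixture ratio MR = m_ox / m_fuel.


MR = 269960 / 38109 = 7.08

7.08


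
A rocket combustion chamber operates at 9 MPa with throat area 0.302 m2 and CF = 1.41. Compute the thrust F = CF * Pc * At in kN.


F = 1.41 * 9e6 * 0.302 = 3.8324e+06 N = 3832.4 kN

3832.4 kN


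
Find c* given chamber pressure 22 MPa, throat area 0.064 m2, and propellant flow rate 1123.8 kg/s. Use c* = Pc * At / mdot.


c* = 22e6 * 0.064 / 1123.8 = 1253 m/s

1253 m/s


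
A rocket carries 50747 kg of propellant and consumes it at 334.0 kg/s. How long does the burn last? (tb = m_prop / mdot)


tb = 50747 / 334.0 = 151.9 s

151.9 s


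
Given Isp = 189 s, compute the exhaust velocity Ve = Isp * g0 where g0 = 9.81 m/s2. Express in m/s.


Ve = Isp * g0 = 189 * 9.81 = 1854.1 m/s

1854.1 m/s


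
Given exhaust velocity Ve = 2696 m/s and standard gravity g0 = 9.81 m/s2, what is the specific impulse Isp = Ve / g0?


Isp = Ve / g0 = 2696 / 9.81 = 274.8 s

274.8 s


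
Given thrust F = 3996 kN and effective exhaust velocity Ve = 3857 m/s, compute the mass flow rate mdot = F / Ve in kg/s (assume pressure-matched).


mdot = F / Ve = 3996000 / 3857 = 1036.0 kg/s

1036.0 kg/s


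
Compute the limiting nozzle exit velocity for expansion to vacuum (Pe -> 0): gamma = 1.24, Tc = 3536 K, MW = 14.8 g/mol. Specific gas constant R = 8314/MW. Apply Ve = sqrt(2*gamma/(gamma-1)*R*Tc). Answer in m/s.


R = 8314 / 14.8 = 561.76 J/(kg.K)
Ve = sqrt(2 * 1.24 / (1.24 - 1) * 561.76 * 3536) = 4531 m/s

4531 m/s


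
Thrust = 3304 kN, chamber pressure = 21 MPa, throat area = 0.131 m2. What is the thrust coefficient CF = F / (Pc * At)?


CF = 3304000 / (21e6 * 0.131) = 1.2

1.2


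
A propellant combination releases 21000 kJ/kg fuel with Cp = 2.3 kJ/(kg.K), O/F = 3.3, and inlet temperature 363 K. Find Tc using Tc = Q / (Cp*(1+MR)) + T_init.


Tc = 21000 / (2.3 * (1 + 3.3)) + 363 = 2486 K

2486 K


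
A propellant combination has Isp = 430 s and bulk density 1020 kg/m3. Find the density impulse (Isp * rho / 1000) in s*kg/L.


rho*Isp = 430 * 1020 / 1000 = 439 s*kg/L

439 s*kg/L


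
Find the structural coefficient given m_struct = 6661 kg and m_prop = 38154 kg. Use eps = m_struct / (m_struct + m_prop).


eps = 6661 / (6661 + 38154) = 0.1486

0.1486


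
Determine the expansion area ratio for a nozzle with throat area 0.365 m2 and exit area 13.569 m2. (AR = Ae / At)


AR = 13.569 / 0.365 = 37.2

37.2


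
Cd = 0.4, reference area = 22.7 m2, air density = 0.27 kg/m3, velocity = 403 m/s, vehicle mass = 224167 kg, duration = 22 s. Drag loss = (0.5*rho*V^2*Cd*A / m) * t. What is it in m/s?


D = 0.5 * 0.27 * 403^2 * 0.4 * 22.7 = 199080.95 N
a = 199080.95 / 224167 = 0.8881 m/s2
dV = 0.8881 * 22 = 19.5 m/s

19.5 m/s


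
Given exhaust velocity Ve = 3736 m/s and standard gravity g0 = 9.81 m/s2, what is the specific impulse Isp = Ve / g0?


Isp = Ve / g0 = 3736 / 9.81 = 380.8 s

380.8 s


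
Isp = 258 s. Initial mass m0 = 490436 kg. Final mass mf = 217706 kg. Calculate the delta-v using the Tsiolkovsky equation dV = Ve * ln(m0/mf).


Ve = 258 * 9.81 = 2530.98 m/s
dV = 2530.98 * ln(490436/217706) = 2056 m/s

2056 m/s


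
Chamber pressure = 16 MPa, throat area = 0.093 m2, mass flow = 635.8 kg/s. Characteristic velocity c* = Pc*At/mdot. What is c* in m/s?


c* = 16e6 * 0.093 / 635.8 = 2340 m/s

2340 m/s


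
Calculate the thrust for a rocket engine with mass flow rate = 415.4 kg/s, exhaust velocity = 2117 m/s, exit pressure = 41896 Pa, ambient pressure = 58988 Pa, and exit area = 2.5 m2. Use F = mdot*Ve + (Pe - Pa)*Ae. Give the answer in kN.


F = 415.4 * 2117 + (41896 - 58988) * 2.5 = 836672.0 N = 836.7 kN

836.7 kN


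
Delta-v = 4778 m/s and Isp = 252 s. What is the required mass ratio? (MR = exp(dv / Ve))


Ve = 252 * 9.81 = 2472.12 m/s
MR = exp(4778 / 2472.12) = 6.909

6.909


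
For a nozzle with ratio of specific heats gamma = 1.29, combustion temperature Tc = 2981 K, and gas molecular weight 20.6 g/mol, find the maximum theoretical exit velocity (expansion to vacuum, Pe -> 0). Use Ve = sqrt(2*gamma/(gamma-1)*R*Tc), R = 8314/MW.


R = 8314 / 20.6 = 403.59 J/(kg.K)
Ve = sqrt(2 * 1.29 / (1.29 - 1) * 403.59 * 2981) = 3272 m/s

3272 m/s


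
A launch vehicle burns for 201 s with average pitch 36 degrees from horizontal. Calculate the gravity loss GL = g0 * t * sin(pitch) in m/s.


GL = 9.81 * 201 * sin(36 deg) = 1159 m/s

1159 m/s


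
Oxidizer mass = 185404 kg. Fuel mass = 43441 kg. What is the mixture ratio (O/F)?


MR = 185404 / 43441 = 4.27

4.27


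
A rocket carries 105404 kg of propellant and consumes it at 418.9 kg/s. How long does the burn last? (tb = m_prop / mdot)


tb = 105404 / 418.9 = 251.6 s

251.6 s


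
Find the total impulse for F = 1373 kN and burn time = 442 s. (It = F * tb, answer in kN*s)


It = 1373 * 442 = 606866 kN*s

606866 kN*s


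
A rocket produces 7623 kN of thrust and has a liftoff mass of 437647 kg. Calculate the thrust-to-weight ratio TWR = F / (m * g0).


TWR = 7623000 / (437647 * 9.81) = 1.78

1.78


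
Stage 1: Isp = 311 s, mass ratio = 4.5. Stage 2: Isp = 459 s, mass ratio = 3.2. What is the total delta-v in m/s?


dV1 = 311 * 9.81 * ln(4.5) = 4588.8 m/s
dV2 = 459 * 9.81 * ln(3.2) = 5237.4 m/s
Total dV = 4588.8 + 5237.4 = 9826.2 m/s ~ 9826 m/s

9826 m/s


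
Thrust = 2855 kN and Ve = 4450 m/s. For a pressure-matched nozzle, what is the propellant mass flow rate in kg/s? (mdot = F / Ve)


mdot = F / Ve = 2855000 / 4450 = 641.6 kg/s

641.6 kg/s


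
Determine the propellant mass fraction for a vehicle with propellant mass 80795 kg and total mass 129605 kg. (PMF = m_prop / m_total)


PMF = 80795 / 129605 = 0.623

0.623


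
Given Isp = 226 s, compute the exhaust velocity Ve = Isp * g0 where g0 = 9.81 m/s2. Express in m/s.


Ve = Isp * g0 = 226 * 9.81 = 2217.1 m/s

2217.1 m/s


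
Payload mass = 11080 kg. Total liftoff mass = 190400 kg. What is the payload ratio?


PR = 11080 / 190400 = 0.0582

0.0582


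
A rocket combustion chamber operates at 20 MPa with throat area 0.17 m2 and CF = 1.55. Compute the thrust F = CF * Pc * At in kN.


F = 1.55 * 20e6 * 0.17 = 5.2700e+06 N = 5270.0 kN

5270.0 kN


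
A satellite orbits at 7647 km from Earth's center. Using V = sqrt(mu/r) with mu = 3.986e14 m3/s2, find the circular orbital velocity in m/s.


V = sqrt(3.986e14 / 7647000) = 7220 m/s

7220 m/s


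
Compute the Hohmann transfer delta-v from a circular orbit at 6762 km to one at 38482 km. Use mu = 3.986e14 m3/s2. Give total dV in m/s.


V1 = sqrt(mu/r1) = 7677.7 m/s
dV1 = V1*(sqrt(2*r2/(r1+r2)) - 1) = 2336.0 m/s
V2 = sqrt(mu/r2) = 3218.4 m/s
dV2 = V2*(1 - sqrt(2*r1/(r1+r2))) = 1458.81 m/s
Total dV = 3795 m/s

3795 m/s


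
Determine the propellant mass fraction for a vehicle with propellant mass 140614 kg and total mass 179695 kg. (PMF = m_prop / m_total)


PMF = 140614 / 179695 = 0.783

0.783


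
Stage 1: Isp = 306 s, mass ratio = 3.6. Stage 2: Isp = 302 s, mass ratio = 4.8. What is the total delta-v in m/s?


dV1 = 306 * 9.81 * ln(3.6) = 3845.2 m/s
dV2 = 302 * 9.81 * ln(4.8) = 4647.2 m/s
Total dV = 3845.2 + 4647.2 = 8492.4 m/s ~ 8492 m/s

8492 m/s


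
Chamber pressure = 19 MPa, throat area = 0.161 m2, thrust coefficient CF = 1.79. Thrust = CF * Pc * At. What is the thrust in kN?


F = 1.79 * 19e6 * 0.161 = 5.4756e+06 N = 5475.6 kN

5475.6 kN


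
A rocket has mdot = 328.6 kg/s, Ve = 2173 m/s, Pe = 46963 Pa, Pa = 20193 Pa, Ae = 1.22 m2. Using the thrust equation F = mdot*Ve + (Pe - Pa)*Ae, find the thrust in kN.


F = 328.6 * 2173 + (46963 - 20193) * 1.22 = 746707.0 N = 746.7 kN

746.7 kN


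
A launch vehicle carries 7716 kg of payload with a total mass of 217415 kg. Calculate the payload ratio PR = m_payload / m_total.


PR = 7716 / 217415 = 0.0355

0.0355


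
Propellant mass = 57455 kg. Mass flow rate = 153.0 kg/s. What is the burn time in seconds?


tb = 57455 / 153.0 = 375.5 s

375.5 s


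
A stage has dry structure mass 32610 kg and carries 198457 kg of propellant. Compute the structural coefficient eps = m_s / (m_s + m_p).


eps = 32610 / (32610 + 198457) = 0.1411

0.1411


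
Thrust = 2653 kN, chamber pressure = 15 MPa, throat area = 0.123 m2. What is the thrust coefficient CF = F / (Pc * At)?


CF = 2653000 / (15e6 * 0.123) = 1.44

1.44


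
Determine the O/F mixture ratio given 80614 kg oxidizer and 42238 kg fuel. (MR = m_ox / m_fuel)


MR = 80614 / 42238 = 1.91

1.91


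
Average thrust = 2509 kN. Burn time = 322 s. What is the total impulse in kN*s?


It = 2509 * 322 = 807898 kN*s

807898 kN*s


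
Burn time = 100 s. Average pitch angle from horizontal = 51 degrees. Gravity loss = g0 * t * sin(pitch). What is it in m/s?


GL = 9.81 * 100 * sin(51 deg) = 762 m/s

762 m/s


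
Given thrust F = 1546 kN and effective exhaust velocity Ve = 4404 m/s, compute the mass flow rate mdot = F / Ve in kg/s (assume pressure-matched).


mdot = F / Ve = 1546000 / 4404 = 351.0 kg/s

351.0 kg/s


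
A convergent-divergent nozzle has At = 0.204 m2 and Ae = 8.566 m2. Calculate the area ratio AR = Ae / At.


AR = 8.566 / 0.204 = 42.0

42.0


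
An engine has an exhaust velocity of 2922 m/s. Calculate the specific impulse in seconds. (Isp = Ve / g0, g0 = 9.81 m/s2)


Isp = Ve / g0 = 2922 / 9.81 = 297.9 s

297.9 s


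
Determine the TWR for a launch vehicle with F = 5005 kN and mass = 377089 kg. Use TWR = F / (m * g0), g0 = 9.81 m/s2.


TWR = 5005000 / (377089 * 9.81) = 1.35

1.35


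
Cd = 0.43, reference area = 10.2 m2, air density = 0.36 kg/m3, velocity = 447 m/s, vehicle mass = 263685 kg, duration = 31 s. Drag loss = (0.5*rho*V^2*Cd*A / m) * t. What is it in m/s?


D = 0.5 * 0.36 * 447^2 * 0.43 * 10.2 = 157745.21 N
a = 157745.21 / 263685 = 0.5982 m/s2
dV = 0.5982 * 31 = 18.5 m/s

18.5 m/s


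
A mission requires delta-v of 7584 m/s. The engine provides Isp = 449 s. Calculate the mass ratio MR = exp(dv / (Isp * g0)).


Ve = 449 * 9.81 = 4404.69 m/s
MR = exp(7584 / 4404.69) = 5.595

5.595


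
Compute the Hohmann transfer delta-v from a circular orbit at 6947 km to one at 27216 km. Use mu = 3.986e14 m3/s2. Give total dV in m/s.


V1 = sqrt(mu/r1) = 7574.78 m/s
dV1 = V1*(sqrt(2*r2/(r1+r2)) - 1) = 1986.57 m/s
V2 = sqrt(mu/r2) = 3826.98 m/s
dV2 = V2*(1 - sqrt(2*r1/(r1+r2))) = 1386.41 m/s
Total dV = 3373 m/s

3373 m/s


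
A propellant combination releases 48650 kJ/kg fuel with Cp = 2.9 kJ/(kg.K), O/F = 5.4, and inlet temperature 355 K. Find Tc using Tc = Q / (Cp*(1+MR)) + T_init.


Tc = 48650 / (2.9 * (1 + 5.4)) + 355 = 2976 K

2976 K


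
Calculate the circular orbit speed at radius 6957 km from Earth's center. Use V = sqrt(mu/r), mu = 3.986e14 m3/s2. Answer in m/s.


V = sqrt(3.986e14 / 6957000) = 7569 m/s

7569 m/s


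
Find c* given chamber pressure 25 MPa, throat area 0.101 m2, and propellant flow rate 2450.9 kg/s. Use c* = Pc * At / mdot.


c* = 25e6 * 0.101 / 2450.9 = 1030 m/s

1030 m/s


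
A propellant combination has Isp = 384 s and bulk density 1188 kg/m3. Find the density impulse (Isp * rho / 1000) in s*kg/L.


rho*Isp = 384 * 1188 / 1000 = 456 s*kg/L

456 s*kg/L


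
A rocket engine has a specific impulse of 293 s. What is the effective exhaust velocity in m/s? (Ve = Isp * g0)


Ve = Isp * g0 = 293 * 9.81 = 2874.3 m/s

2874.3 m/s


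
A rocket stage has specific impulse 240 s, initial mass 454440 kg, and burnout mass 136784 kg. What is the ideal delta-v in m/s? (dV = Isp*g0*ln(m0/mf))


Ve = 240 * 9.81 = 2354.4 m/s
dV = 2354.4 * ln(454440/136784) = 2827 m/s

2827 m/s


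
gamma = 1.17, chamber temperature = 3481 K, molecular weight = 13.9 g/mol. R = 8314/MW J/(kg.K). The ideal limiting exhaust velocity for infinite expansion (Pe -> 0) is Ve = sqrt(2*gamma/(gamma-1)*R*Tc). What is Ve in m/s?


R = 8314 / 13.9 = 598.13 J/(kg.K)
Ve = sqrt(2 * 1.17 / (1.17 - 1) * 598.13 * 3481) = 5353 m/s

5353 m/s


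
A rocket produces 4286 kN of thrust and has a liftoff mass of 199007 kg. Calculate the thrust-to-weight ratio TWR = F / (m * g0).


TWR = 4286000 / (199007 * 9.81) = 2.2

2.2


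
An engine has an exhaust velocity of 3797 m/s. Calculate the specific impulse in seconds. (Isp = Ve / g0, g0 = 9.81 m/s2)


Isp = Ve / g0 = 3797 / 9.81 = 387.1 s

387.1 s


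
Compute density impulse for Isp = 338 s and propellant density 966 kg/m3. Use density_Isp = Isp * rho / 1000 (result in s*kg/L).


rho*Isp = 338 * 966 / 1000 = 327 s*kg/L

327 s*kg/L


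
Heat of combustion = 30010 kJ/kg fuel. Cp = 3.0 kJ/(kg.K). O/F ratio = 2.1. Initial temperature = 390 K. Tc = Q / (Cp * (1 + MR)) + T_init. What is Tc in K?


Tc = 30010 / (3.0 * (1 + 2.1)) + 390 = 3617 K

3617 K


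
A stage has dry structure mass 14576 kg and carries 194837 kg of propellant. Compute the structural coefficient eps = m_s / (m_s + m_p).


eps = 14576 / (14576 + 194837) = 0.0696

0.0696


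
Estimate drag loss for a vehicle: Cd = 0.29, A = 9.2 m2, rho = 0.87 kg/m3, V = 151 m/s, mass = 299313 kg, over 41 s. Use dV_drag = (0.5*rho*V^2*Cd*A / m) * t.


D = 0.5 * 0.87 * 151^2 * 0.29 * 9.2 = 26462.38 N
a = 26462.38 / 299313 = 0.0884 m/s2
dV = 0.0884 * 41 = 3.6 m/s

3.6 m/s


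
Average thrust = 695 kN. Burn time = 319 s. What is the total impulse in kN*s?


It = 695 * 319 = 221705 kN*s

221705 kN*s


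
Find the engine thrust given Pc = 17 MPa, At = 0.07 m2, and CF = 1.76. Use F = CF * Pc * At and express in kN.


F = 1.76 * 17e6 * 0.07 = 2.0944e+06 N = 2094.4 kN

2094.4 kN


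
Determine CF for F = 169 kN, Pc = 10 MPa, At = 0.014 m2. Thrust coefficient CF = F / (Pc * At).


CF = 169000 / (10e6 * 0.014) = 1.21

1.21


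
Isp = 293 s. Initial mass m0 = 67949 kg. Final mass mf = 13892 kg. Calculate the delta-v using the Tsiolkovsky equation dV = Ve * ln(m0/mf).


Ve = 293 * 9.81 = 2874.33 m/s
dV = 2874.33 * ln(67949/13892) = 4563 m/s

4563 m/s


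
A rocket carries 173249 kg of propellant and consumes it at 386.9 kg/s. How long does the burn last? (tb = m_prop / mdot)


tb = 173249 / 386.9 = 447.8 s

447.8 s


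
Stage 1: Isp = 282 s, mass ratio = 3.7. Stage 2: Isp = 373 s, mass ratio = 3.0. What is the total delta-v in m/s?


dV1 = 282 * 9.81 * ln(3.7) = 3619.4 m/s
dV2 = 373 * 9.81 * ln(3.0) = 4020.0 m/s
Total dV = 3619.4 + 4020.0 = 7639.4 m/s ~ 7639 m/s

7639 m/s


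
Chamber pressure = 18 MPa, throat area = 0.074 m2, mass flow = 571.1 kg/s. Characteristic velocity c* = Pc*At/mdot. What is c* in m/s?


c* = 18e6 * 0.074 / 571.1 = 2332 m/s

2332 m/s


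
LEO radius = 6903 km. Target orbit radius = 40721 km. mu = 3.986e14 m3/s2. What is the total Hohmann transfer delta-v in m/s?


V1 = sqrt(mu/r1) = 7598.88 m/s
dV1 = V1*(sqrt(2*r2/(r1+r2)) - 1) = 2338.25 m/s
V2 = sqrt(mu/r2) = 3128.67 m/s
dV2 = V2*(1 - sqrt(2*r1/(r1+r2))) = 1444.13 m/s
Total dV = 3782 m/s

3782 m/s


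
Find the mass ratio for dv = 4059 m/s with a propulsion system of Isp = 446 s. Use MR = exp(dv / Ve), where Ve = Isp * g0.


Ve = 446 * 9.81 = 4375.26 m/s
MR = exp(4059 / 4375.26) = 2.529

2.529


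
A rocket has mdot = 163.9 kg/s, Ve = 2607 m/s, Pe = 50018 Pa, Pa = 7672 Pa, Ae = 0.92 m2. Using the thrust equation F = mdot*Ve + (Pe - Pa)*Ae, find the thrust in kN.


F = 163.9 * 2607 + (50018 - 7672) * 0.92 = 466246.0 N = 466.2 kN

466.2 kN


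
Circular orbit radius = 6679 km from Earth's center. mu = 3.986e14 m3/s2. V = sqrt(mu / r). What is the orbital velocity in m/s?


V = sqrt(3.986e14 / 6679000) = 7725 m/s

7725 m/s


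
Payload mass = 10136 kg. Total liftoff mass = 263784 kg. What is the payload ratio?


PR = 10136 / 263784 = 0.0384

0.0384


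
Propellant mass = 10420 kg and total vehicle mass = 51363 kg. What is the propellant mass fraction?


PMF = 10420 / 51363 = 0.203

0.203


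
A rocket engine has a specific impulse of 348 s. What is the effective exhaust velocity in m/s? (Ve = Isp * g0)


Ve = Isp * g0 = 348 * 9.81 = 3413.9 m/s

3413.9 m/s


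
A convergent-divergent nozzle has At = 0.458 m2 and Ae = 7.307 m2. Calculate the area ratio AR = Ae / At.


AR = 7.307 / 0.458 = 16.0

16.0


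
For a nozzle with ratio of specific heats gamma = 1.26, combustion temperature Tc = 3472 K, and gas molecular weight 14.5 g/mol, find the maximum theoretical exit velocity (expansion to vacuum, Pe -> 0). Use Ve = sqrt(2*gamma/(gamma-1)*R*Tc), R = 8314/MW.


R = 8314 / 14.5 = 573.38 J/(kg.K)
Ve = sqrt(2 * 1.26 / (1.26 - 1) * 573.38 * 3472) = 4393 m/s

4393 m/s


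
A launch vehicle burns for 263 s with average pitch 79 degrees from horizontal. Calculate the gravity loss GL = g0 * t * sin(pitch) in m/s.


GL = 9.81 * 263 * sin(79 deg) = 2533 m/s

2533 m/s


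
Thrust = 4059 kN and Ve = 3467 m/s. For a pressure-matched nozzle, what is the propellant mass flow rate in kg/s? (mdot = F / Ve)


mdot = F / Ve = 4059000 / 3467 = 1170.8 kg/s

1170.8 kg/s


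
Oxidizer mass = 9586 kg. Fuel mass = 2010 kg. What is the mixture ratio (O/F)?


MR = 9586 / 2010 = 4.77

4.77


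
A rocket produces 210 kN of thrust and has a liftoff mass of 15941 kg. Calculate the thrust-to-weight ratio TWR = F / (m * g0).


TWR = 210000 / (15941 * 9.81) = 1.34

1.34


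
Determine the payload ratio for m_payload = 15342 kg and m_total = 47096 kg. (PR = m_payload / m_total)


PR = 15342 / 47096 = 0.3258

0.3258


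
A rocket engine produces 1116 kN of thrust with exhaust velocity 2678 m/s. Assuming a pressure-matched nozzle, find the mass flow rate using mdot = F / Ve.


mdot = F / Ve = 1116000 / 2678 = 416.7 kg/s

416.7 kg/s
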